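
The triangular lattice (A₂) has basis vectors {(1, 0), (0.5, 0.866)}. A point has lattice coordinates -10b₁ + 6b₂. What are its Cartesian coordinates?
(-7, 5.196)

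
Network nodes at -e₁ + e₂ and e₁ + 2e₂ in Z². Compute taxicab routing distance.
3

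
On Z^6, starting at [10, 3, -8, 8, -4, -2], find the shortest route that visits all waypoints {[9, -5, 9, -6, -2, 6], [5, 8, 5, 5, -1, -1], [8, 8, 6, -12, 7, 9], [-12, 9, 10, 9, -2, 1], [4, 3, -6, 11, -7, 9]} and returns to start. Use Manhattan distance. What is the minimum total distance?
232
(one optimal route: (10, 3, -8, 8, -4, -2) → (9, -5, 9, -6, -2, 6) → (8, 8, 6, -12, 7, 9) → (5, 8, 5, 5, -1, -1) → (-12, 9, 10, 9, -2, 1) → (4, 3, -6, 11, -7, 9) → (10, 3, -8, 8, -4, -2))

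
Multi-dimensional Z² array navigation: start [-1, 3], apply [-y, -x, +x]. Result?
(-1, 2)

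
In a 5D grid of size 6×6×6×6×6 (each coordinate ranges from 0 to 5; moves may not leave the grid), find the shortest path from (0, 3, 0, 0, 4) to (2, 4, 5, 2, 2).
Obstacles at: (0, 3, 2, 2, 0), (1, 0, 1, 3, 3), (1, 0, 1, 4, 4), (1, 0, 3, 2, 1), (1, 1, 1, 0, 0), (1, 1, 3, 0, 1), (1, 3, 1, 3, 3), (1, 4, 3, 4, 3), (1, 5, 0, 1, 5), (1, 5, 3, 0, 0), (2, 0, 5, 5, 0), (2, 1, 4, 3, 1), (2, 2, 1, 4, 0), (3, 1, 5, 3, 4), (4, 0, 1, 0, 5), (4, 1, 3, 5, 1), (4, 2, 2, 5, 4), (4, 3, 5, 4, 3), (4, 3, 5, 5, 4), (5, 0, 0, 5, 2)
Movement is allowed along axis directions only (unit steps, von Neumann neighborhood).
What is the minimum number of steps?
12
(one shortest path: (0, 3, 0, 0, 4) → (1, 3, 0, 0, 4) → (2, 3, 0, 0, 4) → (2, 4, 0, 0, 4) → (2, 4, 1, 0, 4) → (2, 4, 2, 0, 4) → (2, 4, 3, 0, 4) → (2, 4, 4, 0, 4) → (2, 4, 5, 0, 4) → (2, 4, 5, 1, 4) → (2, 4, 5, 2, 4) → (2, 4, 5, 2, 3) → (2, 4, 5, 2, 2))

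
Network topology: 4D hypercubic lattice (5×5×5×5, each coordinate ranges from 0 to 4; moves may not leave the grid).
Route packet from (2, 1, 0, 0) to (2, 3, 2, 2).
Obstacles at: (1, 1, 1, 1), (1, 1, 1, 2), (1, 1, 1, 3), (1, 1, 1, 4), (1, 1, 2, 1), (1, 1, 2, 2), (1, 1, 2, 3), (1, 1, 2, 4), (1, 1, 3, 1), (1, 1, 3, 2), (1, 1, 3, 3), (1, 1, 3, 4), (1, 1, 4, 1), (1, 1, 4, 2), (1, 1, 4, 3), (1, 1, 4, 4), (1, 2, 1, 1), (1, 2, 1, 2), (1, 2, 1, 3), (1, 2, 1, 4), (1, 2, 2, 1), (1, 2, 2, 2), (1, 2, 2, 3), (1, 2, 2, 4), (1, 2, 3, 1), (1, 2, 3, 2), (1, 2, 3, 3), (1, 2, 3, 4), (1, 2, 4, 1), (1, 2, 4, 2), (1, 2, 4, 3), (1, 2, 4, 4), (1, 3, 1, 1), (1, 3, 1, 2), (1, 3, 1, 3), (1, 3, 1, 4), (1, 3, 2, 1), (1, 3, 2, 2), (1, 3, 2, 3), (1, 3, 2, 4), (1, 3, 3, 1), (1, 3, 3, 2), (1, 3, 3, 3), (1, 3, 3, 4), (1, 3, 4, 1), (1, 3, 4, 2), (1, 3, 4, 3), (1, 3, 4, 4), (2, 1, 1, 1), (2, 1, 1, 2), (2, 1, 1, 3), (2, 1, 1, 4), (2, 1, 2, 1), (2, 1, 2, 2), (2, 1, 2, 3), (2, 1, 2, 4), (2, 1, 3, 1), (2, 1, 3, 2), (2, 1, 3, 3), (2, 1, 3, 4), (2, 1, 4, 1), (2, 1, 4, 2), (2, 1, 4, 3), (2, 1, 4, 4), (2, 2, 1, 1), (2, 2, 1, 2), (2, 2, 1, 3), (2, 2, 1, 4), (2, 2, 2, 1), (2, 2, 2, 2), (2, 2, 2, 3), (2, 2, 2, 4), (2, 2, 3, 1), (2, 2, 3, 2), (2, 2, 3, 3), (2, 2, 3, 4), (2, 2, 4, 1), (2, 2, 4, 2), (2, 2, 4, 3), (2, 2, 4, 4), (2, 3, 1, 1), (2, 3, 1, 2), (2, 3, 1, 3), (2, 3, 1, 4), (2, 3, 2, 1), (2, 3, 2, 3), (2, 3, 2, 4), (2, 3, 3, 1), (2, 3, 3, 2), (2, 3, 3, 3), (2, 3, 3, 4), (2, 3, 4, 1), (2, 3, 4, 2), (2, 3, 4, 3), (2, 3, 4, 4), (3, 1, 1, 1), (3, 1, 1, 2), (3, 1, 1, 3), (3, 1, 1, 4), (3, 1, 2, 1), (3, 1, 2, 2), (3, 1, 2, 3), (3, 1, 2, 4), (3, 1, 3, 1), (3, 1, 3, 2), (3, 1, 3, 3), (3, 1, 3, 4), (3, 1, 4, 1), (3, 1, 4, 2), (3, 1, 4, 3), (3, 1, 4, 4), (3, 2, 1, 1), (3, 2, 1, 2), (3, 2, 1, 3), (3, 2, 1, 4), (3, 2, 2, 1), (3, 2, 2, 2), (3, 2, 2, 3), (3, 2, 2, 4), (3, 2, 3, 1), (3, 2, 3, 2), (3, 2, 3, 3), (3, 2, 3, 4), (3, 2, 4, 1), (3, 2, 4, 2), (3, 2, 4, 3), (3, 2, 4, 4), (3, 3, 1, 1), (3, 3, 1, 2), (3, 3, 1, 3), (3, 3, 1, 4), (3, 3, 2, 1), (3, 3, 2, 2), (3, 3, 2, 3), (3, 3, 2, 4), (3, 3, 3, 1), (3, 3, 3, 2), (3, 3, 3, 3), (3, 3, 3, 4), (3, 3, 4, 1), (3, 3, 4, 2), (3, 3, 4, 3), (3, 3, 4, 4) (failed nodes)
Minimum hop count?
8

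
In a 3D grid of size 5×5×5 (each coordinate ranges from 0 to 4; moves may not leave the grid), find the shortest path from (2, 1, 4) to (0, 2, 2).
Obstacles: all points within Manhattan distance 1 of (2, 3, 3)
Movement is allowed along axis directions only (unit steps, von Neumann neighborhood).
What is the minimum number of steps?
5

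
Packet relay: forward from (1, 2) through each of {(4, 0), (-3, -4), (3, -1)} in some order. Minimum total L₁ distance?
16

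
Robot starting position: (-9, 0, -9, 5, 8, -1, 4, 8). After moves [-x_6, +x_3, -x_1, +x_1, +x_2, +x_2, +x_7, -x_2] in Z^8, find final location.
(-9, 1, -8, 5, 8, -2, 5, 8)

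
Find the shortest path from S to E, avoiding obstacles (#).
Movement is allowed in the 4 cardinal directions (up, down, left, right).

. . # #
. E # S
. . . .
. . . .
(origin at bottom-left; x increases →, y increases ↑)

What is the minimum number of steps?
4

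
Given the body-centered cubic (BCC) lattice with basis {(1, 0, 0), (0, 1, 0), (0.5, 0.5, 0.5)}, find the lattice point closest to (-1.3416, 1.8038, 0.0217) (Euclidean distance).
(-1, 2, 0)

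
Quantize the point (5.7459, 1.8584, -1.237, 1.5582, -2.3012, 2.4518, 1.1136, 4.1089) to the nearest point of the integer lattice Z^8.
(6, 2, -1, 2, -2, 2, 1, 4)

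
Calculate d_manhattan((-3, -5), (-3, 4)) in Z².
9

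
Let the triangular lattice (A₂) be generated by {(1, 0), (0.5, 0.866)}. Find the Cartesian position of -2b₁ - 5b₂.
(-4.5, -4.33)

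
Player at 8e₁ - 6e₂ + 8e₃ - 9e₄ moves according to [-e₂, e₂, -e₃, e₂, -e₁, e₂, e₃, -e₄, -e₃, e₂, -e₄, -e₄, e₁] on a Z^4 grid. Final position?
(8, -3, 7, -12)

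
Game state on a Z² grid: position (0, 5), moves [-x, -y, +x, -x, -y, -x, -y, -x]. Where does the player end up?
(-3, 2)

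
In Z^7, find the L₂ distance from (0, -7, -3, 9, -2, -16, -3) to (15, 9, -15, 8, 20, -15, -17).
36.1525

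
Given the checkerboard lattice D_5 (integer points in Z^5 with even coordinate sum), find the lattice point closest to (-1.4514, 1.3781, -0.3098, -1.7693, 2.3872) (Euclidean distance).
(-1, 1, 0, -2, 2)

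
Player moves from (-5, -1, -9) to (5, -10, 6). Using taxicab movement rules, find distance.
34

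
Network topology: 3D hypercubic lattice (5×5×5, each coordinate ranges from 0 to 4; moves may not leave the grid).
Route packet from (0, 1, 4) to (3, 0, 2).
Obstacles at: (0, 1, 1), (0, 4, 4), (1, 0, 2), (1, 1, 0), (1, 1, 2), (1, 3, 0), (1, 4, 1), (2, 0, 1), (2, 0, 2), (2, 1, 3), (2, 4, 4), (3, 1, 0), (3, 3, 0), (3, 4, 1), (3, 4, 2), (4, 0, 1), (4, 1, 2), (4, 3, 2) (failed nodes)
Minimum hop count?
6
(one shortest path: (0, 1, 4) → (1, 1, 4) → (2, 1, 4) → (3, 1, 4) → (3, 0, 4) → (3, 0, 3) → (3, 0, 2))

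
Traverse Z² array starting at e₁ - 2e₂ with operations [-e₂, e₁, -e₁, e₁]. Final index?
(2, -3)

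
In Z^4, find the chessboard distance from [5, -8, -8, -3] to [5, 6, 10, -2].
18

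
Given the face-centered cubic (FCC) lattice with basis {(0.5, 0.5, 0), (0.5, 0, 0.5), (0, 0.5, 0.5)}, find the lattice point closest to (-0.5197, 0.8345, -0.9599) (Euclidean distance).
(-0.5, 0.5, -1)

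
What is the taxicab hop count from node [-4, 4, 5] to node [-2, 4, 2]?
5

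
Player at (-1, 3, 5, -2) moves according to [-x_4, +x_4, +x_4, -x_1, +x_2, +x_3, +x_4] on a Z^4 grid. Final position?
(-2, 4, 6, 0)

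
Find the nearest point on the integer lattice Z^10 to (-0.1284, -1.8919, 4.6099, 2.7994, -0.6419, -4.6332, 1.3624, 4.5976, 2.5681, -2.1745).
(0, -2, 5, 3, -1, -5, 1, 5, 3, -2)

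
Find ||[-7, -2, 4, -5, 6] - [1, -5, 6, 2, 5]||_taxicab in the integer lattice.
21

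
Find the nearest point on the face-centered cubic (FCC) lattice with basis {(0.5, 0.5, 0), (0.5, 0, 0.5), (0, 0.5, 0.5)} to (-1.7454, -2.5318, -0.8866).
(-1.5, -2.5, -1)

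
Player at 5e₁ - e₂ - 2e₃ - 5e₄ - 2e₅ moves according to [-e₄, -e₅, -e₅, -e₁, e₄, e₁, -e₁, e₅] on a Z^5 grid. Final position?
(4, -1, -2, -5, -3)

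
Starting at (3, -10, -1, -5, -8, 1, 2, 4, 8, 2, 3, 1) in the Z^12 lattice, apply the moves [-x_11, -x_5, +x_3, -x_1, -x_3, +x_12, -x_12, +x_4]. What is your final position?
(2, -10, -1, -4, -9, 1, 2, 4, 8, 2, 2, 1)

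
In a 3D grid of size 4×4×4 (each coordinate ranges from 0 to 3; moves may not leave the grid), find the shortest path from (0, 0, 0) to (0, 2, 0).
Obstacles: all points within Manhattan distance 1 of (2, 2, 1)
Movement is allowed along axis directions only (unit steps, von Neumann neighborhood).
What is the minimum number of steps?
2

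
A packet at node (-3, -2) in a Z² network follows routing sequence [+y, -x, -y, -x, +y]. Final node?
(-5, -1)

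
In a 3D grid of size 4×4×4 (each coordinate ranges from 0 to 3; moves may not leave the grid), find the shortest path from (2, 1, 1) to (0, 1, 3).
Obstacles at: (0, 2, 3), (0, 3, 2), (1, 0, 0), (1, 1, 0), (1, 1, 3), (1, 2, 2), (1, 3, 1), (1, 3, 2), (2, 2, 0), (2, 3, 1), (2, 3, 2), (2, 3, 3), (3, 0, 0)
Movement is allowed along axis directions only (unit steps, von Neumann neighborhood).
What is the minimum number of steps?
4
(one shortest path: (2, 1, 1) → (1, 1, 1) → (0, 1, 1) → (0, 1, 2) → (0, 1, 3))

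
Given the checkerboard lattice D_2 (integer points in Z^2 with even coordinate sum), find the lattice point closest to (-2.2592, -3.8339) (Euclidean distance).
(-2, -4)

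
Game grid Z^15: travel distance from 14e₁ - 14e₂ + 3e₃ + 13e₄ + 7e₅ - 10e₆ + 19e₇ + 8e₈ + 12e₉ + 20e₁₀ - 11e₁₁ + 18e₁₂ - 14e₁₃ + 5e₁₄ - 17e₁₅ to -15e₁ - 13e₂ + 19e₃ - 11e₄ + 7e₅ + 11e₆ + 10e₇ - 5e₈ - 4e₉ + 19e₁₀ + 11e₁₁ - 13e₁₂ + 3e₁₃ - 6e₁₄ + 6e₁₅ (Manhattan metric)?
234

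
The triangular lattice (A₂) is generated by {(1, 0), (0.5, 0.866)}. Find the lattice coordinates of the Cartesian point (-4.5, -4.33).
-2b₁ - 5b₂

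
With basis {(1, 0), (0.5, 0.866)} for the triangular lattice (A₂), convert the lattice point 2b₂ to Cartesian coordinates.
(1, 1.732)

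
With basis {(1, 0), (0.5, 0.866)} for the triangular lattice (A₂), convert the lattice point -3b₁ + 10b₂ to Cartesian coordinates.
(2, 8.66)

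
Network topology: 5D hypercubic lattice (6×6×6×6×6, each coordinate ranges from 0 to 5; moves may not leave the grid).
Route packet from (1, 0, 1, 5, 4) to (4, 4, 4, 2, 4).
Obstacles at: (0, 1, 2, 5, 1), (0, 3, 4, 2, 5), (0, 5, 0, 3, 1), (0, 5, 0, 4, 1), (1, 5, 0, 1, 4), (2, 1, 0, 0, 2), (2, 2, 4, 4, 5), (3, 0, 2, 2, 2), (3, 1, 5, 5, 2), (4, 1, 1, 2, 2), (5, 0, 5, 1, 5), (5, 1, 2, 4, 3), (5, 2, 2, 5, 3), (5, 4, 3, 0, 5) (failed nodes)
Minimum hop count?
13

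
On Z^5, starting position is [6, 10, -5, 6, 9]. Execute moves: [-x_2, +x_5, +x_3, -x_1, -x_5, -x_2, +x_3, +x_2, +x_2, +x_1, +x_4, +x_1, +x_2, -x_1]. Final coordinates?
(6, 11, -3, 7, 9)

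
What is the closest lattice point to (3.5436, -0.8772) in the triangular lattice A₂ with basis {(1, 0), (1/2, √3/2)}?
(3.5, -0.866)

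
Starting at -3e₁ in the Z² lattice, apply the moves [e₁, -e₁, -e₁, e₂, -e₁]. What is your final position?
(-5, 1)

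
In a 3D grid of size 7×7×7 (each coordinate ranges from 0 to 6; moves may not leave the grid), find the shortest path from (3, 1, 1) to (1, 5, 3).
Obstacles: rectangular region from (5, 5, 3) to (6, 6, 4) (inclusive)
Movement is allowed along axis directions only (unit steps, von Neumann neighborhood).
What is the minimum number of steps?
8
(one shortest path: (3, 1, 1) → (2, 1, 1) → (1, 1, 1) → (1, 2, 1) → (1, 3, 1) → (1, 4, 1) → (1, 5, 1) → (1, 5, 2) → (1, 5, 3))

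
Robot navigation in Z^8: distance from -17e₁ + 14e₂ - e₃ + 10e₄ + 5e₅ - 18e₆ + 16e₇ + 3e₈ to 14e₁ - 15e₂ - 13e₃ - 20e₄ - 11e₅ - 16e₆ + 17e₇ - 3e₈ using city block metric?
127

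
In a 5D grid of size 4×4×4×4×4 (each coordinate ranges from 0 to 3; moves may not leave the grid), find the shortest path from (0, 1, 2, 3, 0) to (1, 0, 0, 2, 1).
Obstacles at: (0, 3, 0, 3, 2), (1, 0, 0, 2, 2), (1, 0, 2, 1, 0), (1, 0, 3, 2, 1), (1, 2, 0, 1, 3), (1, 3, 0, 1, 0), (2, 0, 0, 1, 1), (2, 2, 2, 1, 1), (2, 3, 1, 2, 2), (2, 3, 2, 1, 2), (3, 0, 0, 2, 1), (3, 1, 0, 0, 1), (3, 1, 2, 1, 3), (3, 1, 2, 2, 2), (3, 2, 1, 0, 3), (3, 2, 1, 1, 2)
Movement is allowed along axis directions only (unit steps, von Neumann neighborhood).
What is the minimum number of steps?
6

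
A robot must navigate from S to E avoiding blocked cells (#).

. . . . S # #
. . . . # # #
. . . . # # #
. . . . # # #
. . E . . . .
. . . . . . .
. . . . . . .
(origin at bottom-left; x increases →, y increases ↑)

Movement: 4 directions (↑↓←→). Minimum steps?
6
(one shortest path: (4, 6) → (3, 6) → (2, 6) → (2, 5) → (2, 4) → (2, 3) → (2, 2))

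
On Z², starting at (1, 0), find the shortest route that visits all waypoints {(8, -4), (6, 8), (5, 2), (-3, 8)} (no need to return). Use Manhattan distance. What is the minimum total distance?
36
(one optimal route: (1, 0) → (8, -4) → (5, 2) → (6, 8) → (-3, 8))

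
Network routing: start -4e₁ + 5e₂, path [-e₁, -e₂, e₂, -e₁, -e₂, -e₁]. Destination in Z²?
(-7, 4)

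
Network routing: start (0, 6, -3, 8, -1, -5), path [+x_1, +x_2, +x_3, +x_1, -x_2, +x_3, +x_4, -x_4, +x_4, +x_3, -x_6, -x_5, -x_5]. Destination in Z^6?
(2, 6, 0, 9, -3, -6)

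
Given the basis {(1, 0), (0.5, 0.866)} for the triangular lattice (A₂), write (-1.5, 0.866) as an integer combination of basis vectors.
-2b₁ + b₂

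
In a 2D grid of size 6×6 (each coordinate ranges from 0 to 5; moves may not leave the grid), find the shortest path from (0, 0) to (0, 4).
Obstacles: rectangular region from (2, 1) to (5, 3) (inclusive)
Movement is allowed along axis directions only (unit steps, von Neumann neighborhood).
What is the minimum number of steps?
4
(one shortest path: (0, 0) → (0, 1) → (0, 2) → (0, 3) → (0, 4))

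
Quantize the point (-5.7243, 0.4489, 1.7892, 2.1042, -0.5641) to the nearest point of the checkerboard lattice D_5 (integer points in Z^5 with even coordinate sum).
(-6, 1, 2, 2, -1)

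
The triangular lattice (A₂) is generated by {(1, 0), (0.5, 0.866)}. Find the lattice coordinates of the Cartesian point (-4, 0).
-4b₁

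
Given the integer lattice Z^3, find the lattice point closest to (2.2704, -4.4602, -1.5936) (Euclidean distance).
(2, -4, -2)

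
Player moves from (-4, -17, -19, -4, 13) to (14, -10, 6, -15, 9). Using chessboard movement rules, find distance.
25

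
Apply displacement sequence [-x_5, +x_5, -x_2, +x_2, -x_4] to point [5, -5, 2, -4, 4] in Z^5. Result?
(5, -5, 2, -5, 4)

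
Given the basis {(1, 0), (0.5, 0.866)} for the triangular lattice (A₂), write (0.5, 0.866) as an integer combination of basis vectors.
b₂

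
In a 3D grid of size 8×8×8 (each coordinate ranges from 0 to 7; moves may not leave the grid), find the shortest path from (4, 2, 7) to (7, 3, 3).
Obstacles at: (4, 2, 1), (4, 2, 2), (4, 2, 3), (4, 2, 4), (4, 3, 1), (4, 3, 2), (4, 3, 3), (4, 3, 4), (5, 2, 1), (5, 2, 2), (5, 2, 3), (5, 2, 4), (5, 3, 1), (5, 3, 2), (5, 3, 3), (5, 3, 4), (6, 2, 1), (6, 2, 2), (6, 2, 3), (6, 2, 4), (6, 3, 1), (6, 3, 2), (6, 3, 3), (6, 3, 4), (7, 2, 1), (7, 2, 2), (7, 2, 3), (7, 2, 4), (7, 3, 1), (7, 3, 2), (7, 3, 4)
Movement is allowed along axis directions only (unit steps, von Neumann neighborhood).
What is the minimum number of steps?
10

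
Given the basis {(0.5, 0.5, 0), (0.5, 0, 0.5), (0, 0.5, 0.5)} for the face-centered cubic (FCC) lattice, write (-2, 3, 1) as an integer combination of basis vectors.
-4b₂ + 6b₃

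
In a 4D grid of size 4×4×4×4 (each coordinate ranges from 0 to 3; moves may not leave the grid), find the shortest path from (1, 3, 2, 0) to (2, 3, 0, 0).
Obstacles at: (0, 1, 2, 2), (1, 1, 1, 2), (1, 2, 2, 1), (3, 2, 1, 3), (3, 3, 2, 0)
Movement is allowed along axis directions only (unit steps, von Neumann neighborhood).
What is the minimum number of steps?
3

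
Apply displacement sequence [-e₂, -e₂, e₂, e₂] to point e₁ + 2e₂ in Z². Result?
(1, 2)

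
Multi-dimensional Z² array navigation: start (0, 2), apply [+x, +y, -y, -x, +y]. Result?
(0, 3)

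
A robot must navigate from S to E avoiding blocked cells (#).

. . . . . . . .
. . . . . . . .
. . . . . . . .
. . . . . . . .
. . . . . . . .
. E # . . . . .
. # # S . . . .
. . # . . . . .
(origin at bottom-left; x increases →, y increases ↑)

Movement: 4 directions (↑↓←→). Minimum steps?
5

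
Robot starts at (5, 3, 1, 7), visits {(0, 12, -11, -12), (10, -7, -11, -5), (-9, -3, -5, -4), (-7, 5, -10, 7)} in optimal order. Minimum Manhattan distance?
117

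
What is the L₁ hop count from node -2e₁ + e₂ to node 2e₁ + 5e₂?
8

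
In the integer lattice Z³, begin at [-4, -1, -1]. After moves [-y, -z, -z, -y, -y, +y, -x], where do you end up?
(-5, -3, -3)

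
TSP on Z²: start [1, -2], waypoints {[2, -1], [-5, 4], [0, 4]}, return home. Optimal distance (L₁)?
26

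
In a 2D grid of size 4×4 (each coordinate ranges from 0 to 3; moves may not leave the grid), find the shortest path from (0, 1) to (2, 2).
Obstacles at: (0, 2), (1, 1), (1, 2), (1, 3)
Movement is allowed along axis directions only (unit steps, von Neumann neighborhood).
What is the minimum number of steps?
5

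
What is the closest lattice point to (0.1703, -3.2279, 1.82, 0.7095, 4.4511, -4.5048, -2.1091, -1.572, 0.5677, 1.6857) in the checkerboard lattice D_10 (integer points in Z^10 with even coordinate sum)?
(0, -3, 2, 1, 4, -5, -2, -2, 1, 2)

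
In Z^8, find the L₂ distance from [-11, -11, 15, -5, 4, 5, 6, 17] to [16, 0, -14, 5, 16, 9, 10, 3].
46.5081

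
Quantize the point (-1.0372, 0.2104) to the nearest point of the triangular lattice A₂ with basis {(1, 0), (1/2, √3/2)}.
(-1, 0)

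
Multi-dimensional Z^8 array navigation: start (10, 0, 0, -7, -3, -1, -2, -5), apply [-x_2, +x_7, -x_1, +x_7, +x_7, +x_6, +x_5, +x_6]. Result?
(9, -1, 0, -7, -2, 1, 1, -5)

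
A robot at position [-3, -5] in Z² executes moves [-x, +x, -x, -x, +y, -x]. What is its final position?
(-6, -4)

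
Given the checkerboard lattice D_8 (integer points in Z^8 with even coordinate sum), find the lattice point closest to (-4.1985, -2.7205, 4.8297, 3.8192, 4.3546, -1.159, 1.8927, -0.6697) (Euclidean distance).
(-4, -3, 5, 4, 4, -1, 2, -1)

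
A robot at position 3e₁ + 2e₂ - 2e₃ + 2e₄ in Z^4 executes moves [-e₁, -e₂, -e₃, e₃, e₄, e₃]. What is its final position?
(2, 1, -1, 3)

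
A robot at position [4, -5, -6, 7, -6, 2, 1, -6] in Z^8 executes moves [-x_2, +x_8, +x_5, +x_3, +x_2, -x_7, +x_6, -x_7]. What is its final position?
(4, -5, -5, 7, -5, 3, -1, -5)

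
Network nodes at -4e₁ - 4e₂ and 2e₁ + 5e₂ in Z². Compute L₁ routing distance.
15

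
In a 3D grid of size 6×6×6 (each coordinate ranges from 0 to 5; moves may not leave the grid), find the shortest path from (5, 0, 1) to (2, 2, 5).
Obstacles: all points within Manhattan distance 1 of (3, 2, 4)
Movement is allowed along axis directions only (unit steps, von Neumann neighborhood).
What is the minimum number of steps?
9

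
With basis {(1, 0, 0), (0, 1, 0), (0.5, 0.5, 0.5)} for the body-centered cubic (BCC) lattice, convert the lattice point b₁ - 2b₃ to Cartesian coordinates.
(0, -1, -1)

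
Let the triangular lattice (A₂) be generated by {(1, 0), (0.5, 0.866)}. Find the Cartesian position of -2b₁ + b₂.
(-1.5, 0.866)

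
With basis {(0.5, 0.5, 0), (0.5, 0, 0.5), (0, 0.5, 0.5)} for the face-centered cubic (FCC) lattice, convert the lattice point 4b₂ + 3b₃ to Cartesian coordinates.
(2, 1.5, 3.5)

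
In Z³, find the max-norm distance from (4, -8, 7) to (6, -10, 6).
2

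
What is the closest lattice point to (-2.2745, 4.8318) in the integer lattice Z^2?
(-2, 5)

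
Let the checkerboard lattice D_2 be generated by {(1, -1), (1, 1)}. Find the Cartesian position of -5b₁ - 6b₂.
(-11, -1)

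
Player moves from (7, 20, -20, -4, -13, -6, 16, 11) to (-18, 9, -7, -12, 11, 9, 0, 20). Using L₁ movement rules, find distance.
121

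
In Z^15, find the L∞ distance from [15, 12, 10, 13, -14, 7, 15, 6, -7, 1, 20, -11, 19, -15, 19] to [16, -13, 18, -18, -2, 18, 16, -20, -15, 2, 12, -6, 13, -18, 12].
31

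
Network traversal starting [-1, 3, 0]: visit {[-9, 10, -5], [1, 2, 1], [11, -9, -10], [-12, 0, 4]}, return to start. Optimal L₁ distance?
120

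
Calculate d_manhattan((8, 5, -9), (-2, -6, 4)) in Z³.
34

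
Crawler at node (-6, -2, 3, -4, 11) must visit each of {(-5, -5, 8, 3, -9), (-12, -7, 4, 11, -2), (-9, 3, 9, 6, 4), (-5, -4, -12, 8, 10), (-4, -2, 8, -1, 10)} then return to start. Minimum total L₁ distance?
164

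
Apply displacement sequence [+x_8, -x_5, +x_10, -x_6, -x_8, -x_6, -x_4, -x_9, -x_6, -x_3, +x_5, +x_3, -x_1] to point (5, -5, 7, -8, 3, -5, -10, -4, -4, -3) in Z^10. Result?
(4, -5, 7, -9, 3, -8, -10, -4, -5, -2)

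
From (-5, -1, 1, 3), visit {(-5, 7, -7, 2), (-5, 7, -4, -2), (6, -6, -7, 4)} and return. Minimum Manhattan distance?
76
(one optimal route: (-5, -1, 1, 3) → (-5, 7, -4, -2) → (-5, 7, -7, 2) → (6, -6, -7, 4) → (-5, -1, 1, 3))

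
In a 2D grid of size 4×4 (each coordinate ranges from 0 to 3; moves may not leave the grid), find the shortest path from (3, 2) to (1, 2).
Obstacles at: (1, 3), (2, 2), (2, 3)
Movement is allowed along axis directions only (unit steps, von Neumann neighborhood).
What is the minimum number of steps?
4
(one shortest path: (3, 2) → (3, 1) → (2, 1) → (1, 1) → (1, 2))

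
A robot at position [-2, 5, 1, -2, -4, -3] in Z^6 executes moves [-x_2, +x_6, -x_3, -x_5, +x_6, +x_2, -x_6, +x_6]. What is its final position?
(-2, 5, 0, -2, -5, -1)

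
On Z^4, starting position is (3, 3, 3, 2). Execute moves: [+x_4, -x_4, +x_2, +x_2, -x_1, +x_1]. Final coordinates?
(3, 5, 3, 2)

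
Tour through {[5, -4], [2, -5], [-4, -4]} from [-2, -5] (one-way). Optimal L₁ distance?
14
(one optimal route: (-2, -5) → (-4, -4) → (2, -5) → (5, -4))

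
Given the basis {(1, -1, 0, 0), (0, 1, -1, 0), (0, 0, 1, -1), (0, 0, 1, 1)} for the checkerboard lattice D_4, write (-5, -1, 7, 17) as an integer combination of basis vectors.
-5b₁ - 6b₂ - 8b₃ + 9b₄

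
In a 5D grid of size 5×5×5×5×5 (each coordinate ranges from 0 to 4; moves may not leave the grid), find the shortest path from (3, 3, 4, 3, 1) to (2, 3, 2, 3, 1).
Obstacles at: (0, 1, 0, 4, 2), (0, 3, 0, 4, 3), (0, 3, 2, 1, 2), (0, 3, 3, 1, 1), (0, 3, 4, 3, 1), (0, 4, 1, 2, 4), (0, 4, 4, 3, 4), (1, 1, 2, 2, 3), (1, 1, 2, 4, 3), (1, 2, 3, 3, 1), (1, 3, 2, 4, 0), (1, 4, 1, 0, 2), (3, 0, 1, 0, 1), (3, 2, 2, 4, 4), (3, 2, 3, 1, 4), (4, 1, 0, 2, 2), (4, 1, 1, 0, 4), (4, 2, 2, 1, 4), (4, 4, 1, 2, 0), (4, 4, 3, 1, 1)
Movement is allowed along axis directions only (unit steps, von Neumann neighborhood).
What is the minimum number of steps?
3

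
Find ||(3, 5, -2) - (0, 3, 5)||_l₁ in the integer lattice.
12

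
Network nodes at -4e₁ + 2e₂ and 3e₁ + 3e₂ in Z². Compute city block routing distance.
8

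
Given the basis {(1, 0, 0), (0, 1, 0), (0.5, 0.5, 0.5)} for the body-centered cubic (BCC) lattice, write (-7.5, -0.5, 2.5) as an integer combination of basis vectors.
-10b₁ - 3b₂ + 5b₃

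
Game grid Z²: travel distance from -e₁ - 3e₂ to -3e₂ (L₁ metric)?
1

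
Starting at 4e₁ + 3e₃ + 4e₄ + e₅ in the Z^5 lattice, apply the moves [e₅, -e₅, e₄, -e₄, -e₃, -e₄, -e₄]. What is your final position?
(4, 0, 2, 2, 1)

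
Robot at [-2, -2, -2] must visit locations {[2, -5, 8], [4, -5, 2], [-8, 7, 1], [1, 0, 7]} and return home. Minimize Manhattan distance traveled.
68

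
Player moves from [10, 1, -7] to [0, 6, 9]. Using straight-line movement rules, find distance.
19.5192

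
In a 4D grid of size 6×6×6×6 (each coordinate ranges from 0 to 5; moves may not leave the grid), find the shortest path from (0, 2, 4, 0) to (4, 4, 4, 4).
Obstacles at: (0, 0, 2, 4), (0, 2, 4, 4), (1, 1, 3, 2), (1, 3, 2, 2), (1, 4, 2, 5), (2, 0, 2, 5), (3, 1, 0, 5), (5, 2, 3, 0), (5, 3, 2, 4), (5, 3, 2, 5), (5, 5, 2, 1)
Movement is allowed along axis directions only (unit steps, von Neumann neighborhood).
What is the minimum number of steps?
10
(one shortest path: (0, 2, 4, 0) → (1, 2, 4, 0) → (2, 2, 4, 0) → (3, 2, 4, 0) → (4, 2, 4, 0) → (4, 3, 4, 0) → (4, 4, 4, 0) → (4, 4, 4, 1) → (4, 4, 4, 2) → (4, 4, 4, 3) → (4, 4, 4, 4))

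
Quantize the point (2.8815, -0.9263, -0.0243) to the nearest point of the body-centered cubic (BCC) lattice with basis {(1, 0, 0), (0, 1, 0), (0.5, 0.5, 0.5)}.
(3, -1, 0)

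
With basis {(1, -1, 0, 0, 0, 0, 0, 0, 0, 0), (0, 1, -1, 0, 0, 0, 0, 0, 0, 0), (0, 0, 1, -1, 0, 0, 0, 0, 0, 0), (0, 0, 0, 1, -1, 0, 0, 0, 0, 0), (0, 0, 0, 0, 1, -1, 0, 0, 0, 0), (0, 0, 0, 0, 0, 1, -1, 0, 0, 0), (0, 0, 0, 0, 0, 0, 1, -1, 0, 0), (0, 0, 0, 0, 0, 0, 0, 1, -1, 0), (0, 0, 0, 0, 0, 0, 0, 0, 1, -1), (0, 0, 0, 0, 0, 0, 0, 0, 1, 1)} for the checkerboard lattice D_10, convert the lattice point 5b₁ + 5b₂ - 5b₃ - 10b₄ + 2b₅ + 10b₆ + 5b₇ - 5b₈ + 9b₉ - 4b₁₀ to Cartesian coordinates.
(5, 0, -10, -5, 12, 8, -5, -10, 10, -13)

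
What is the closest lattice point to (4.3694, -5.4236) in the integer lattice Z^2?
(4, -5)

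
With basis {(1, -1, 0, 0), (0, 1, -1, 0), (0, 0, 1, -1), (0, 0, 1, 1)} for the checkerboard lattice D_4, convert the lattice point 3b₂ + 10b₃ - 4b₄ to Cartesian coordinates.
(0, 3, 3, -14)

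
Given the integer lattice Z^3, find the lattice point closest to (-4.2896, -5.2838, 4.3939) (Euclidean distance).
(-4, -5, 4)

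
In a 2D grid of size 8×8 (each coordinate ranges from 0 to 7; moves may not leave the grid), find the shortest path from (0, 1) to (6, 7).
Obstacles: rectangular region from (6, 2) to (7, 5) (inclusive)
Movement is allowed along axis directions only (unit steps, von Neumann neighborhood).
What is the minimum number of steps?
12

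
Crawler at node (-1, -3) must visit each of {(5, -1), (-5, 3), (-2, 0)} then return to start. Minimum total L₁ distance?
32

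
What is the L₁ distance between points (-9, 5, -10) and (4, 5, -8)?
15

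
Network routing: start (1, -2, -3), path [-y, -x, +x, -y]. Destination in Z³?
(1, -4, -3)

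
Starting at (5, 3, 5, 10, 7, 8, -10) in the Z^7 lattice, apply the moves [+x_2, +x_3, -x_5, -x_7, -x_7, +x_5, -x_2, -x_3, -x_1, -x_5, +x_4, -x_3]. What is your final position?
(4, 3, 4, 11, 6, 8, -12)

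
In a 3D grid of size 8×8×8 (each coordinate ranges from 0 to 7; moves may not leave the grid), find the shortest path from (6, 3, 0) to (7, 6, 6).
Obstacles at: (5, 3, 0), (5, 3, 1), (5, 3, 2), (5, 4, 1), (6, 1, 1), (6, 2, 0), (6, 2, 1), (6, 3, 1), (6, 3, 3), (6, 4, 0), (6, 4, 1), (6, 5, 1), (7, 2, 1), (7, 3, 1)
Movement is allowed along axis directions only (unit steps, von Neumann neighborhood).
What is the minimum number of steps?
10
(one shortest path: (6, 3, 0) → (7, 3, 0) → (7, 4, 0) → (7, 5, 0) → (7, 6, 0) → (7, 6, 1) → (7, 6, 2) → (7, 6, 3) → (7, 6, 4) → (7, 6, 5) → (7, 6, 6))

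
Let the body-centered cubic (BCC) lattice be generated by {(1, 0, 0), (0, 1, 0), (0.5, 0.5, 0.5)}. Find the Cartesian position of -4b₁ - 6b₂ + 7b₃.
(-0.5, -2.5, 3.5)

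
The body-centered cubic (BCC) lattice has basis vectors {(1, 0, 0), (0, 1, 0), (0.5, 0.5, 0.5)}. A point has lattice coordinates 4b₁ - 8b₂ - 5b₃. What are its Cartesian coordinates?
(1.5, -10.5, -2.5)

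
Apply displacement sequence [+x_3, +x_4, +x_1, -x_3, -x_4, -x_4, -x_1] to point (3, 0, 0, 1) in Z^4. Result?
(3, 0, 0, 0)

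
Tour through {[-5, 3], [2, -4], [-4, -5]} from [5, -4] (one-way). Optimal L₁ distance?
19
(one optimal route: (5, -4) → (2, -4) → (-4, -5) → (-5, 3))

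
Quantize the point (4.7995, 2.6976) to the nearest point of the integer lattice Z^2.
(5, 3)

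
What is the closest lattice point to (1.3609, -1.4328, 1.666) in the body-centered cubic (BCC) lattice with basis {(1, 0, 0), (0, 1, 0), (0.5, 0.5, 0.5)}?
(1.5, -1.5, 1.5)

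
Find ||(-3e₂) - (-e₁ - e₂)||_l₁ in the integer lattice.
3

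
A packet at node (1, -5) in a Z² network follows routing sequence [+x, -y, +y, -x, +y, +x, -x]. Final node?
(1, -4)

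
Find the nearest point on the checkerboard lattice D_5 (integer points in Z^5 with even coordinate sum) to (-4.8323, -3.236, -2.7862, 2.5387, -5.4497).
(-5, -3, -3, 2, -5)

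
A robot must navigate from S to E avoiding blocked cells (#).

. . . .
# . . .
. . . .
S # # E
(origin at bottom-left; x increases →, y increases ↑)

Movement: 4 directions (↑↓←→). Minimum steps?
5
(one shortest path: (0, 0) → (0, 1) → (1, 1) → (2, 1) → (3, 1) → (3, 0))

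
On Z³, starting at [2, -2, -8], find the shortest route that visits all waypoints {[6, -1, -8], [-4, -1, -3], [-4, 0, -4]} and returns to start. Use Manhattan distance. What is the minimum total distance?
34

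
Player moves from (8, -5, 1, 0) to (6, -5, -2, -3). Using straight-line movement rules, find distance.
4.69042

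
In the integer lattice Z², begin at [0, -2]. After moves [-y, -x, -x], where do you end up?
(-2, -3)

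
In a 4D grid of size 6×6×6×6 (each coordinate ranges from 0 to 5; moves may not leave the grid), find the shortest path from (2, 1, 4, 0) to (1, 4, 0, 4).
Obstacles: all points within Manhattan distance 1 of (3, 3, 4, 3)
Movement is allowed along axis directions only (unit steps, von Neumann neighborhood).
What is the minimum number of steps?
12
(one shortest path: (2, 1, 4, 0) → (1, 1, 4, 0) → (1, 2, 4, 0) → (1, 3, 4, 0) → (1, 4, 4, 0) → (1, 4, 3, 0) → (1, 4, 2, 0) → (1, 4, 1, 0) → (1, 4, 0, 0) → (1, 4, 0, 1) → (1, 4, 0, 2) → (1, 4, 0, 3) → (1, 4, 0, 4))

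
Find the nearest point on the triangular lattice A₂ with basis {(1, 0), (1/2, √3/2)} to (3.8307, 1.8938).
(4, 1.732)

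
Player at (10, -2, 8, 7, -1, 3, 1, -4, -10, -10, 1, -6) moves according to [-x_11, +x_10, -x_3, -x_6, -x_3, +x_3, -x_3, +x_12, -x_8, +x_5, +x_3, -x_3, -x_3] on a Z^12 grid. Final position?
(10, -2, 5, 7, 0, 2, 1, -5, -10, -9, 0, -5)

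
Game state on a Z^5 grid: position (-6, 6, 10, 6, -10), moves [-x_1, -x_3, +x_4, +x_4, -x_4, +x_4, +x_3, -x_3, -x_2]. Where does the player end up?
(-7, 5, 9, 8, -10)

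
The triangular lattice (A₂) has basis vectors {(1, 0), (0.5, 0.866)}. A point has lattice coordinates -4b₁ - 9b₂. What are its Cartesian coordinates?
(-8.5, -7.794)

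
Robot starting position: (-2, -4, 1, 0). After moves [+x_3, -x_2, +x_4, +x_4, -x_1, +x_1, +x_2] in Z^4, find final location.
(-2, -4, 2, 2)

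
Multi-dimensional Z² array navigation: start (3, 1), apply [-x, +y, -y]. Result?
(2, 1)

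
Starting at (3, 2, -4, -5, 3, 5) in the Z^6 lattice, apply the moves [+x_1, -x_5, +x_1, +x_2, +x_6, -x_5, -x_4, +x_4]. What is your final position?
(5, 3, -4, -5, 1, 6)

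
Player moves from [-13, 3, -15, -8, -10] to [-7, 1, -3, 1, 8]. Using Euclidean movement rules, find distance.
24.2693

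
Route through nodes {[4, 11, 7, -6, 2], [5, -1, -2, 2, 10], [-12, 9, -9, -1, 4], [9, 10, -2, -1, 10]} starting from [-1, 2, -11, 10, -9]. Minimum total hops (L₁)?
131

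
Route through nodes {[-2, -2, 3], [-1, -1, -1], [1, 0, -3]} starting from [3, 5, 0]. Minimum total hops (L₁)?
21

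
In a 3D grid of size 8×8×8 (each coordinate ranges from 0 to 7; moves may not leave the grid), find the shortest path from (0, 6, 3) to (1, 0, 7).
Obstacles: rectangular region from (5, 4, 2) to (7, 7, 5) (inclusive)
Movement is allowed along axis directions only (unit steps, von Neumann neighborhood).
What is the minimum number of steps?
11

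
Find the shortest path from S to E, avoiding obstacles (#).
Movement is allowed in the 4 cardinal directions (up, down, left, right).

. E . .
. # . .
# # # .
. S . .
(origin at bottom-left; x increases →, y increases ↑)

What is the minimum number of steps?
7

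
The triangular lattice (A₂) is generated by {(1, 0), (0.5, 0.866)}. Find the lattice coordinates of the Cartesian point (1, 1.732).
2b₂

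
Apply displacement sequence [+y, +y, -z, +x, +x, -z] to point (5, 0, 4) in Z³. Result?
(7, 2, 2)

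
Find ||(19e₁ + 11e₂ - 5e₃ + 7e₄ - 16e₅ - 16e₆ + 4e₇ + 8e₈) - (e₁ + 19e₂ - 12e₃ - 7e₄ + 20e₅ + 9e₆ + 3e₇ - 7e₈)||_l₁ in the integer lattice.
124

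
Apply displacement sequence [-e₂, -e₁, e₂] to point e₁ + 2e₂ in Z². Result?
(0, 2)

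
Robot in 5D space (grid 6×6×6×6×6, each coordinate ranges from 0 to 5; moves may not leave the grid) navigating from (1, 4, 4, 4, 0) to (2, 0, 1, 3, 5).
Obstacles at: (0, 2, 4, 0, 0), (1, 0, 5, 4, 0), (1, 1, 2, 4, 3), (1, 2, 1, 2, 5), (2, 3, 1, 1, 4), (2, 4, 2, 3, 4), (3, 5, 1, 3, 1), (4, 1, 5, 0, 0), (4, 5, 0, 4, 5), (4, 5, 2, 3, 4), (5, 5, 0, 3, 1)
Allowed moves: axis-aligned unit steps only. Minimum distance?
14
(one shortest path: (1, 4, 4, 4, 0) → (2, 4, 4, 4, 0) → (2, 3, 4, 4, 0) → (2, 2, 4, 4, 0) → (2, 1, 4, 4, 0) → (2, 0, 4, 4, 0) → (2, 0, 3, 4, 0) → (2, 0, 2, 4, 0) → (2, 0, 1, 4, 0) → (2, 0, 1, 3, 0) → (2, 0, 1, 3, 1) → (2, 0, 1, 3, 2) → (2, 0, 1, 3, 3) → (2, 0, 1, 3, 4) → (2, 0, 1, 3, 5))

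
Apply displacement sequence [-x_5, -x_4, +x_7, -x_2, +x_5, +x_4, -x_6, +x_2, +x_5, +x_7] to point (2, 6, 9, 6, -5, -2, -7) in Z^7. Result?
(2, 6, 9, 6, -4, -3, -5)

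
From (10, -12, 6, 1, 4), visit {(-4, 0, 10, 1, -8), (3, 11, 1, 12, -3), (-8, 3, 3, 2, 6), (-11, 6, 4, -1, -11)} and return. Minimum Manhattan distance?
186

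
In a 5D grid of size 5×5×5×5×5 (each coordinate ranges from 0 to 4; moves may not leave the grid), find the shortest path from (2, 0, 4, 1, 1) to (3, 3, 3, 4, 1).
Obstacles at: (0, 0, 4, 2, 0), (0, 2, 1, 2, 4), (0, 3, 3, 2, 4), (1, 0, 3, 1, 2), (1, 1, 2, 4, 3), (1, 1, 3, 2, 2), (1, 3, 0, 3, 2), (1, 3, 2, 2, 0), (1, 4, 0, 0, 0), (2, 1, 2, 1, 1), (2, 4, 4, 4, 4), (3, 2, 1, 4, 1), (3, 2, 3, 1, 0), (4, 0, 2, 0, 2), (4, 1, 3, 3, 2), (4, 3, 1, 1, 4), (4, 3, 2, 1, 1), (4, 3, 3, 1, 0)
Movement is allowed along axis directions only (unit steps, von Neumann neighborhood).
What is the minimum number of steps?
8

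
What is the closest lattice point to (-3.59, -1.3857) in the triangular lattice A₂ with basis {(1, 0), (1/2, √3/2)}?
(-3.5, -0.866)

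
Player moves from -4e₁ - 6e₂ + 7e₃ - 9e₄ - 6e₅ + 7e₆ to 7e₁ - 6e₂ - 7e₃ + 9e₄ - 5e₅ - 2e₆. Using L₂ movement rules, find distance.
26.8887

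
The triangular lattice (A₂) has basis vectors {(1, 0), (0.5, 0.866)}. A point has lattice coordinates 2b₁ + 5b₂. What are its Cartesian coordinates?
(4.5, 4.33)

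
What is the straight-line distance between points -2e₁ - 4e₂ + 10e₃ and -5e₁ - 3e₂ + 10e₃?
3.16228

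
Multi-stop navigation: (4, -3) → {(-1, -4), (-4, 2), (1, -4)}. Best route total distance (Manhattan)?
15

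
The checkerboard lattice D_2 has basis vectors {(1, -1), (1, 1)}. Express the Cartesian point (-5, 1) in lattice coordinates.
-3b₁ - 2b₂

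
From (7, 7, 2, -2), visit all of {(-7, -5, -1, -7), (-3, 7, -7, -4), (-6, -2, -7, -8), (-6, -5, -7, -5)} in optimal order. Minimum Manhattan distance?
52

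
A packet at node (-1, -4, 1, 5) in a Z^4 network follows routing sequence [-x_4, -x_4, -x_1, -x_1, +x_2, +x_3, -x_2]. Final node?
(-3, -4, 2, 3)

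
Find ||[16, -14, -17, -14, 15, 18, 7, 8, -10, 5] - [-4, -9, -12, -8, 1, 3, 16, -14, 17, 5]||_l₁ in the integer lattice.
123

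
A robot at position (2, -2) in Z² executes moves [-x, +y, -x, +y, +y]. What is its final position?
(0, 1)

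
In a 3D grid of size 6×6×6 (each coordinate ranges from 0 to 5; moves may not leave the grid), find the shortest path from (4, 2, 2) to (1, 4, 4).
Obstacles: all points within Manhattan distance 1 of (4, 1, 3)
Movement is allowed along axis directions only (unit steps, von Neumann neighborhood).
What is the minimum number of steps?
7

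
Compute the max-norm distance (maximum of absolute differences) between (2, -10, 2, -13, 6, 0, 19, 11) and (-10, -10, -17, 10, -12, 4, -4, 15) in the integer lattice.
23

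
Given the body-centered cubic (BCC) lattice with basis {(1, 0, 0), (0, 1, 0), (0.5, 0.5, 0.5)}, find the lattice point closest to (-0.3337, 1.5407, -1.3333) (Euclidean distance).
(-0.5, 1.5, -1.5)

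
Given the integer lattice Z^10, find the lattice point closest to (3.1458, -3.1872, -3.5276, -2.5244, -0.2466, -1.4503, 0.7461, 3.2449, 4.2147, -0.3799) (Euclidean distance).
(3, -3, -4, -3, 0, -1, 1, 3, 4, 0)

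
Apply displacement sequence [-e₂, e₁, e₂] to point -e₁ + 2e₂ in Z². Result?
(0, 2)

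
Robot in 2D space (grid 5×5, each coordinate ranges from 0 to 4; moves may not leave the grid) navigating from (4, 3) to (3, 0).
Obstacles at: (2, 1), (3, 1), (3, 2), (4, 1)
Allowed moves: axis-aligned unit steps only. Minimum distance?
8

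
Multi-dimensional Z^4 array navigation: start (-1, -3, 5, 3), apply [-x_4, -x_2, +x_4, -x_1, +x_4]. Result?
(-2, -4, 5, 4)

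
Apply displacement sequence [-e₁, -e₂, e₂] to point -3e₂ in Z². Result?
(-1, -3)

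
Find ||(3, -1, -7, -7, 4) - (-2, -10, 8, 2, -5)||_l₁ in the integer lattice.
47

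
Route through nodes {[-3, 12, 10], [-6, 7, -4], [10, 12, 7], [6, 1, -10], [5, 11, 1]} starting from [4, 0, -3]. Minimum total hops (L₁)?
82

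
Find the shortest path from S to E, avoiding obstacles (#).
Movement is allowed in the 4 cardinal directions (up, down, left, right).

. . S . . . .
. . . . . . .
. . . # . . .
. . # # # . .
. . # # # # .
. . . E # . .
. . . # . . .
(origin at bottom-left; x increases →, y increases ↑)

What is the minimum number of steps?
8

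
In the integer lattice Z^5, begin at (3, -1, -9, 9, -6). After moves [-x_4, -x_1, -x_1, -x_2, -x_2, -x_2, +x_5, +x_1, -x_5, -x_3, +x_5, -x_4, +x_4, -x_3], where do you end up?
(2, -4, -11, 8, -5)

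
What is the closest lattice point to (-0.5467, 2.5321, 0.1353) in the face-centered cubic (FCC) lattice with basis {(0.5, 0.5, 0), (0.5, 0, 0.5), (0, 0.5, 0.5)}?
(-0.5, 2.5, 0)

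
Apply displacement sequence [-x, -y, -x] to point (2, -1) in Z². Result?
(0, -2)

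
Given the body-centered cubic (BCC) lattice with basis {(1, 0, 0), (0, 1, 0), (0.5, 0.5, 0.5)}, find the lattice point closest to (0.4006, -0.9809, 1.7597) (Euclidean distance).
(0, -1, 2)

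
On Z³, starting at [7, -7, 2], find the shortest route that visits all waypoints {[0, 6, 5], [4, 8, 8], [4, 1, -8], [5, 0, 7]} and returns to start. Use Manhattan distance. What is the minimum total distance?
76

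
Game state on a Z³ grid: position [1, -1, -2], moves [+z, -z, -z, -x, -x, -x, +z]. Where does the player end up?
(-2, -1, -2)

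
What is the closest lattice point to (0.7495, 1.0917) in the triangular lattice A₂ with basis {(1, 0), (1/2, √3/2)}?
(0.5, 0.866)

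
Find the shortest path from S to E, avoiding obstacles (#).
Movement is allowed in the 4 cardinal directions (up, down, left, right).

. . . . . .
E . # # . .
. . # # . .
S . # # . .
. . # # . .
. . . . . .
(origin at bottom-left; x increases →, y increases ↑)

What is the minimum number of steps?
2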